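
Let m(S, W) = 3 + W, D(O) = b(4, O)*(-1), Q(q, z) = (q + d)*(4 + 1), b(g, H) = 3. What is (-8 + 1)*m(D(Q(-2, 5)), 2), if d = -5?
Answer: -35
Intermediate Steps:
Q(q, z) = -25 + 5*q (Q(q, z) = (q - 5)*(4 + 1) = (-5 + q)*5 = -25 + 5*q)
D(O) = -3 (D(O) = 3*(-1) = -3)
(-8 + 1)*m(D(Q(-2, 5)), 2) = (-8 + 1)*(3 + 2) = -7*5 = -35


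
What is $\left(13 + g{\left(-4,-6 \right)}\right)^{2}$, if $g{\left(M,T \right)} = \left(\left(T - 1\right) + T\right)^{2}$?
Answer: $33124$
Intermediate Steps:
$g{\left(M,T \right)} = \left(-1 + 2 T\right)^{2}$ ($g{\left(M,T \right)} = \left(\left(-1 + T\right) + T\right)^{2} = \left(-1 + 2 T\right)^{2}$)
$\left(13 + g{\left(-4,-6 \right)}\right)^{2} = \left(13 + \left(-1 + 2 \left(-6\right)\right)^{2}\right)^{2} = \left(13 + \left(-1 - 12\right)^{2}\right)^{2} = \left(13 + \left(-13\right)^{2}\right)^{2} = \left(13 + 169\right)^{2} = 182^{2} = 33124$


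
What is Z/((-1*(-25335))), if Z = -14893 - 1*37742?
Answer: -3509/1689 ≈ -2.0776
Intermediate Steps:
Z = -52635 (Z = -14893 - 37742 = -52635)
Z/((-1*(-25335))) = -52635/((-1*(-25335))) = -52635/25335 = -52635*1/25335 = -3509/1689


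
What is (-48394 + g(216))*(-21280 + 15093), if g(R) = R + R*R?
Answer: 9416614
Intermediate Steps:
g(R) = R + R²
(-48394 + g(216))*(-21280 + 15093) = (-48394 + 216*(1 + 216))*(-21280 + 15093) = (-48394 + 216*217)*(-6187) = (-48394 + 46872)*(-6187) = -1522*(-6187) = 9416614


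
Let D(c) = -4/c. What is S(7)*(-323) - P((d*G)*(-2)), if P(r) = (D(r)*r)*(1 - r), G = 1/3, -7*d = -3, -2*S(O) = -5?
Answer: -11233/14 ≈ -802.36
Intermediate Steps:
S(O) = 5/2 (S(O) = -½*(-5) = 5/2)
d = 3/7 (d = -⅐*(-3) = 3/7 ≈ 0.42857)
G = ⅓ ≈ 0.33333
P(r) = -4 + 4*r (P(r) = ((-4/r)*r)*(1 - r) = -4*(1 - r) = -4 + 4*r)
S(7)*(-323) - P((d*G)*(-2)) = (5/2)*(-323) - (-4 + 4*(((3/7)*(⅓))*(-2))) = -1615/2 - (-4 + 4*((⅐)*(-2))) = -1615/2 - (-4 + 4*(-2/7)) = -1615/2 - (-4 - 8/7) = -1615/2 - 1*(-36/7) = -1615/2 + 36/7 = -11233/14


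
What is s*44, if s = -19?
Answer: -836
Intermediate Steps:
s*44 = -19*44 = -836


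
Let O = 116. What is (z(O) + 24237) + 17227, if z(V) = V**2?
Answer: 54920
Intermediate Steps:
(z(O) + 24237) + 17227 = (116**2 + 24237) + 17227 = (13456 + 24237) + 17227 = 37693 + 17227 = 54920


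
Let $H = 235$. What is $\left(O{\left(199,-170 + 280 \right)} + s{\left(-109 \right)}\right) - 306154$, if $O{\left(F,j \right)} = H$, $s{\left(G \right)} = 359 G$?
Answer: $-345050$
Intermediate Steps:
$O{\left(F,j \right)} = 235$
$\left(O{\left(199,-170 + 280 \right)} + s{\left(-109 \right)}\right) - 306154 = \left(235 + 359 \left(-109\right)\right) - 306154 = \left(235 - 39131\right) - 306154 = -38896 - 306154 = -345050$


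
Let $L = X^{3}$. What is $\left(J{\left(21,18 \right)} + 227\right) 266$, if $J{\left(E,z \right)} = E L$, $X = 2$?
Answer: $105070$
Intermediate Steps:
$L = 8$ ($L = 2^{3} = 8$)
$J{\left(E,z \right)} = 8 E$ ($J{\left(E,z \right)} = E 8 = 8 E$)
$\left(J{\left(21,18 \right)} + 227\right) 266 = \left(8 \cdot 21 + 227\right) 266 = \left(168 + 227\right) 266 = 395 \cdot 266 = 105070$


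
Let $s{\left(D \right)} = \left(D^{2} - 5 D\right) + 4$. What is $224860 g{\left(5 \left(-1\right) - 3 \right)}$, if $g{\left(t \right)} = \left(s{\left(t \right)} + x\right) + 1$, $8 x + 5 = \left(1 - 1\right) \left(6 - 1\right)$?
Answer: $\frac{48738405}{2} \approx 2.4369 \cdot 10^{7}$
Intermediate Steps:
$x = - \frac{5}{8}$ ($x = - \frac{5}{8} + \frac{\left(1 - 1\right) \left(6 - 1\right)}{8} = - \frac{5}{8} + \frac{0 \cdot 5}{8} = - \frac{5}{8} + \frac{1}{8} \cdot 0 = - \frac{5}{8} + 0 = - \frac{5}{8} \approx -0.625$)
$s{\left(D \right)} = 4 + D^{2} - 5 D$
$g{\left(t \right)} = \frac{35}{8} + t^{2} - 5 t$ ($g{\left(t \right)} = \left(\left(4 + t^{2} - 5 t\right) - \frac{5}{8}\right) + 1 = \left(\frac{27}{8} + t^{2} - 5 t\right) + 1 = \frac{35}{8} + t^{2} - 5 t$)
$224860 g{\left(5 \left(-1\right) - 3 \right)} = 224860 \left(\frac{35}{8} + \left(5 \left(-1\right) - 3\right)^{2} - 5 \left(5 \left(-1\right) - 3\right)\right) = 224860 \left(\frac{35}{8} + \left(-5 - 3\right)^{2} - 5 \left(-5 - 3\right)\right) = 224860 \left(\frac{35}{8} + \left(-8\right)^{2} - -40\right) = 224860 \left(\frac{35}{8} + 64 + 40\right) = 224860 \cdot \frac{867}{8} = \frac{48738405}{2}$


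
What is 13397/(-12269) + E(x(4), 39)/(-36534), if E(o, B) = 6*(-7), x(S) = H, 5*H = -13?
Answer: -81488450/74705941 ≈ -1.0908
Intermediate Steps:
H = -13/5 (H = (⅕)*(-13) = -13/5 ≈ -2.6000)
x(S) = -13/5
E(o, B) = -42
13397/(-12269) + E(x(4), 39)/(-36534) = 13397/(-12269) - 42/(-36534) = 13397*(-1/12269) - 42*(-1/36534) = -13397/12269 + 7/6089 = -81488450/74705941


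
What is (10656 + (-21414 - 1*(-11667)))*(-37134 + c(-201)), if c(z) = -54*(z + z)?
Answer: -14022234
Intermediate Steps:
c(z) = -108*z
(10656 + (-21414 - 1*(-11667)))*(-37134 + c(-201)) = (10656 + (-21414 - 1*(-11667)))*(-37134 - 108*(-201)) = (10656 + (-21414 + 11667))*(-37134 + 21708) = (10656 - 9747)*(-15426) = 909*(-15426) = -14022234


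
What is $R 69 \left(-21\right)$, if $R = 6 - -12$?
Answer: $-26082$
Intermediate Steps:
$R = 18$ ($R = 6 + 12 = 18$)
$R 69 \left(-21\right) = 18 \cdot 69 \left(-21\right) = 1242 \left(-21\right) = -26082$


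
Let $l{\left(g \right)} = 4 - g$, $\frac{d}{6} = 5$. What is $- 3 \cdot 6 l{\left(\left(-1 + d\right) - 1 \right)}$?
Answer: $432$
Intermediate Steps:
$d = 30$ ($d = 6 \cdot 5 = 30$)
$- 3 \cdot 6 l{\left(\left(-1 + d\right) - 1 \right)} = - 3 \cdot 6 \left(4 - \left(\left(-1 + 30\right) - 1\right)\right) = - 3 \cdot 6 \left(4 - \left(29 - 1\right)\right) = - 3 \cdot 6 \left(4 - 28\right) = - 3 \cdot 6 \left(-24\right) = \left(-3\right) \left(-144\right) = 432$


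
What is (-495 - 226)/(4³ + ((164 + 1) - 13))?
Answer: -721/216 ≈ -3.3380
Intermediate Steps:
(-495 - 226)/(4³ + ((164 + 1) - 13)) = -721/(64 + (165 - 13)) = -721/(64 + 152) = -721/216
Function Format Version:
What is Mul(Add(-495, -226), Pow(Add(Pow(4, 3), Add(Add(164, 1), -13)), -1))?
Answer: Rational(-721, 216) ≈ -3.3380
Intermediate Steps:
Mul(Add(-495, -226), Pow(Add(Pow(4, 3), Add(Add(164, 1), -13)), -1)) = Mul(-721, Pow(Add(64, Add(165, -13)), -1)) = Mul(-721, Pow(Add(64, 152), -1)) = Mul(-721, Pow(216, -1)) = Mul(-721, Rational(1, 216)) = Rational(-721, 216)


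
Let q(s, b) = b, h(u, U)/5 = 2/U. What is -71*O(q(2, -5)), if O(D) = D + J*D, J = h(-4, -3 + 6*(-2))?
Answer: 355/3 ≈ 118.33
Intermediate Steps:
h(u, U) = 10/U (h(u, U) = 5*(2/U) = 10/U)
J = -2/3 (J = 10/(-3 + 6*(-2)) = 10/(-3 - 12) = 10/(-15) = 10*(-1/15) = -2/3 ≈ -0.66667)
O(D) = D/3 (O(D) = D - 2*D/3 = D/3)
-71*O(q(2, -5)) = -71*(-5)/3 = -71*(-5/3) = 355/3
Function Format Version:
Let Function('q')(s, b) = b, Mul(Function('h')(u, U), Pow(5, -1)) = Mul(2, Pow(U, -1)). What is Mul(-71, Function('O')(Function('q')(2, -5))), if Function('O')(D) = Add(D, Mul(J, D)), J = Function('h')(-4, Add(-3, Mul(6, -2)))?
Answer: Rational(355, 3) ≈ 118.33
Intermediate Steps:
Function('h')(u, U) = Mul(10, Pow(U, -1)) (Function('h')(u, U) = Mul(5, Mul(2, Pow(U, -1))) = Mul(10, Pow(U, -1)))
J = Rational(-2, 3) (J = Mul(10, Pow(Add(-3, Mul(6, -2)), -1)) = Mul(10, Pow(Add(-3, -12), -1)) = Mul(10, Pow(-15, -1)) = Mul(10, Rational(-1, 15)) = Rational(-2, 3) ≈ -0.66667)
Function('O')(D) = Mul(Rational(1, 3), D) (Function('O')(D) = Add(D, Mul(Rational(-2, 3), D)) = Mul(Rational(1, 3), D))
Mul(-71, Function('O')(Function('q')(2, -5))) = Mul(-71, Mul(Rational(1, 3), -5)) = Mul(-71, Rational(-5, 3)) = Rational(355, 3)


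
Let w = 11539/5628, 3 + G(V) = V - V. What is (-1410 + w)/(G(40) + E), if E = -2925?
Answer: 7923941/16478784 ≈ 0.48086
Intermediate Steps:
G(V) = -3 (G(V) = -3 + (V - V) = -3 + 0 = -3)
w = 11539/5628 (w = 11539*(1/5628) = 11539/5628 ≈ 2.0503)
(-1410 + w)/(G(40) + E) = (-1410 + 11539/5628)/(-3 - 2925) = -7923941/5628/(-2928) = -7923941/5628*(-1/2928) = 7923941/16478784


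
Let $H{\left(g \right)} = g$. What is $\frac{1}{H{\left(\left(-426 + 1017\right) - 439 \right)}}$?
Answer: $\frac{1}{152} \approx 0.0065789$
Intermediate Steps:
$\frac{1}{H{\left(\left(-426 + 1017\right) - 439 \right)}} = \frac{1}{\left(-426 + 1017\right) - 439} = \frac{1}{591 - 439} = \frac{1}{152}$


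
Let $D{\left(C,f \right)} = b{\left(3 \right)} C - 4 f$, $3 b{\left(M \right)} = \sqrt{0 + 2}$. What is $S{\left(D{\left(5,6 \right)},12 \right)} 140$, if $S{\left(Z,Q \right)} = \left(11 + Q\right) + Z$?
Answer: $-140 + \frac{700 \sqrt{2}}{3} \approx 189.98$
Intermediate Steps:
$b{\left(M \right)} = \frac{\sqrt{2}}{3}$ ($b{\left(M \right)} = \frac{\sqrt{0 + 2}}{3} = \frac{\sqrt{2}}{3}$)
$D{\left(C,f \right)} = - 4 f + \frac{C \sqrt{2}}{3}$ ($D{\left(C,f \right)} = \frac{\sqrt{2}}{3} C - 4 f = \frac{C \sqrt{2}}{3} - 4 f = - 4 f + \frac{C \sqrt{2}}{3}$)
$S{\left(Z,Q \right)} = 11 + Q + Z$
$S{\left(D{\left(5,6 \right)},12 \right)} 140 = \left(11 + 12 + \left(\left(-4\right) 6 + \frac{1}{3} \cdot 5 \sqrt{2}\right)\right) 140 = \left(11 + 12 - \left(24 - \frac{5 \sqrt{2}}{3}\right)\right) 140 = \left(-1 + \frac{5 \sqrt{2}}{3}\right) 140 = -140 + \frac{700 \sqrt{2}}{3}$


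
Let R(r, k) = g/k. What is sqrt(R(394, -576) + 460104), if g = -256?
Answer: 2*sqrt(1035235)/3 ≈ 678.31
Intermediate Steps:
R(r, k) = -256/k
sqrt(R(394, -576) + 460104) = sqrt(-256/(-576) + 460104) = sqrt(-256*(-1/576) + 460104) = sqrt(4/9 + 460104) = sqrt(4140940/9) = 2*sqrt(1035235)/3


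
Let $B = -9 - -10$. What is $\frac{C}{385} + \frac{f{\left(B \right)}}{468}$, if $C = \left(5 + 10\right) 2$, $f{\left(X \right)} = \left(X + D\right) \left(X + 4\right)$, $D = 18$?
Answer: $\frac{10123}{36036} \approx 0.28091$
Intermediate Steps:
$B = 1$ ($B = -9 + 10 = 1$)
$f{\left(X \right)} = \left(4 + X\right) \left(18 + X\right)$ ($f{\left(X \right)} = \left(X + 18\right) \left(X + 4\right) = \left(18 + X\right) \left(4 + X\right) = \left(4 + X\right) \left(18 + X\right)$)
$C = 30$ ($C = 15 \cdot 2 = 30$)
$\frac{C}{385} + \frac{f{\left(B \right)}}{468} = \frac{30}{385} + \frac{72 + 1^{2} + 22 \cdot 1}{468} = 30 \cdot \frac{1}{385} + \left(72 + 1 + 22\right) \frac{1}{468} = \frac{6}{77} + 95 \cdot \frac{1}{468} = \frac{6}{77} + \frac{95}{468} = \frac{10123}{36036}$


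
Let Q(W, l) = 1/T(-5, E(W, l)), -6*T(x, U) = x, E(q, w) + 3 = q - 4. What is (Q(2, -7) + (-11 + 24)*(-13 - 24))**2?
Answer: 5755201/25 ≈ 2.3021e+5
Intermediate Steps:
E(q, w) = -7 + q (E(q, w) = -3 + (q - 4) = -3 + (-4 + q) = -7 + q)
T(x, U) = -x/6
Q(W, l) = 6/5 (Q(W, l) = 1/(-1/6*(-5)) = 1/(5/6) = 6/5)
(Q(2, -7) + (-11 + 24)*(-13 - 24))**2 = (6/5 + (-11 + 24)*(-13 - 24))**2 = (6/5 + 13*(-37))**2 = (6/5 - 481)**2 = (-2399/5)**2 = 5755201/25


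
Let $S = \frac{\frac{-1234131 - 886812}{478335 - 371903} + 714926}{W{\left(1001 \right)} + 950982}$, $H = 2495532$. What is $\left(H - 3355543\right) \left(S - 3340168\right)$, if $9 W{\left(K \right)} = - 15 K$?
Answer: $\frac{870713805340271682312239}{303112056512} \approx 2.8726 \cdot 10^{12}$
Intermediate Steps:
$W{\left(K \right)} = - \frac{5 K}{3}$ ($W{\left(K \right)} = \frac{\left(-15\right) K}{9} = - \frac{5 K}{3}$)
$S = \frac{228266649267}{303112056512}$ ($S = \frac{\frac{-1234131 - 886812}{478335 - 371903} + 714926}{\left(- \frac{5}{3}\right) 1001 + 950982} = \frac{- \frac{2120943}{106432} + 714926}{- \frac{5005}{3} + 950982} = \frac{\left(-2120943\right) \frac{1}{106432} + 714926}{\frac{2847941}{3}} = \left(- \frac{2120943}{106432} + 714926\right) \frac{3}{2847941} = \frac{76088883089}{106432} \cdot \frac{3}{2847941} = \frac{228266649267}{303112056512} \approx 0.75308$)
$\left(H - 3355543\right) \left(S - 3340168\right) = \left(2495532 - 3355543\right) \left(\frac{228266649267}{303112056512} - 3340168\right) = \left(-860011\right) \left(- \frac{1012444963308924749}{303112056512}\right) = \frac{870713805340271682312239}{303112056512}$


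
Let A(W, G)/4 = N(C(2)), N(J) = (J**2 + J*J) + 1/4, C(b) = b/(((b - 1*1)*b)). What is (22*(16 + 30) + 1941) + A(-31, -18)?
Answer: 2962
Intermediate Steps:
C(b) = 1/(-1 + b) (C(b) = b/(((b - 1)*b)) = b/(((-1 + b)*b)) = b/((b*(-1 + b))) = b*(1/(b*(-1 + b))) = 1/(-1 + b))
N(J) = 1/4 + 2*J**2 (N(J) = (J**2 + J**2) + 1/4 = 2*J**2 + 1/4 = 1/4 + 2*J**2)
A(W, G) = 9 (A(W, G) = 4*(1/4 + 2*(1/(-1 + 2))**2) = 4*(1/4 + 2*(1/1)**2) = 4*(1/4 + 2*1**2) = 4*(1/4 + 2*1) = 4*(1/4 + 2) = 4*(9/4) = 9)
(22*(16 + 30) + 1941) + A(-31, -18) = (22*(16 + 30) + 1941) + 9 = (22*46 + 1941) + 9 = (1012 + 1941) + 9 = 2953 + 9 = 2962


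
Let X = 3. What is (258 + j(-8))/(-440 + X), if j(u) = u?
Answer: -250/437 ≈ -0.57208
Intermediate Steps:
(258 + j(-8))/(-440 + X) = (258 - 8)/(-440 + 3) = 250/(-437) = 250*(-1/437) = -250/437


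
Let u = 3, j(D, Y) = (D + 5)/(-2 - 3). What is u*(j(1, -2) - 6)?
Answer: -108/5 ≈ -21.600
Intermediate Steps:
j(D, Y) = -1 - D/5 (j(D, Y) = (5 + D)/(-5) = (5 + D)*(-⅕) = -1 - D/5)
u*(j(1, -2) - 6) = 3*((-1 - ⅕*1) - 6) = 3*((-1 - ⅕) - 6) = 3*(-6/5 - 6) = 3*(-36/5) = -108/5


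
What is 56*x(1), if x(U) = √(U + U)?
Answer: 56*√2 ≈ 79.196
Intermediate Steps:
x(U) = √2*√U (x(U) = √(2*U) = √2*√U)
56*x(1) = 56*(√2*√1) = 56*(√2*1) = 56*√2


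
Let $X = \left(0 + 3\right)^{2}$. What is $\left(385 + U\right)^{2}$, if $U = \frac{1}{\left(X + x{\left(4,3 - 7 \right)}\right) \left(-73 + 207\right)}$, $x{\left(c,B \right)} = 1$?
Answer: $\frac{266153841801}{1795600} \approx 1.4823 \cdot 10^{5}$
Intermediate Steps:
$X = 9$ ($X = 3^{2} = 9$)
$U = \frac{1}{1340}$ ($U = \frac{1}{\left(9 + 1\right) \left(-73 + 207\right)} = \frac{1}{10 \cdot 134} = \frac{1}{1340} \approx 0.00074627$)
$\left(385 + U\right)^{2} = \left(385 + \frac{1}{1340}\right)^{2} = \left(\frac{515901}{1340}\right)^{2} = \frac{266153841801}{1795600}$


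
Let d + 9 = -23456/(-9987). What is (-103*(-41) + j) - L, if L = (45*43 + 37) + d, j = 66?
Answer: 23206306/9987 ≈ 2323.7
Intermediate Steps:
d = -66427/9987 (d = -9 - 23456/(-9987) = -9 - 23456*(-1/9987) = -9 + 23456/9987 = -66427/9987 ≈ -6.6513)
L = 19627937/9987 (L = (45*43 + 37) - 66427/9987 = (1935 + 37) - 66427/9987 = 1972 - 66427/9987 = 19627937/9987 ≈ 1965.3)
(-103*(-41) + j) - L = (-103*(-41) + 66) - 1*19627937/9987 = (4223 + 66) - 19627937/9987 = 4289 - 19627937/9987 = 23206306/9987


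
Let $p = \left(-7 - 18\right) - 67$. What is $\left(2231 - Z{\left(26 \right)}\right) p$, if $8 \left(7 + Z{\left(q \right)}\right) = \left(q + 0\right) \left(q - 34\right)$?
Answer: $-208288$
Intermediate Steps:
$Z{\left(q \right)} = -7 + \frac{q \left(-34 + q\right)}{8}$ ($Z{\left(q \right)} = -7 + \frac{\left(q + 0\right) \left(q - 34\right)}{8} = -7 + \frac{q \left(-34 + q\right)}{8}$)
$p = -92$ ($p = -25 - 67 = -92$)
$\left(2231 - Z{\left(26 \right)}\right) p = \left(2231 - \left(-7 - \frac{221}{2} + \frac{26^{2}}{8}\right)\right) \left(-92\right) = \left(2231 - \left(-7 - \frac{221}{2} + \frac{1}{8} \cdot 676\right)\right) \left(-92\right) = \left(2231 - \left(-7 - \frac{221}{2} + \frac{169}{2}\right)\right) \left(-92\right) = \left(2231 - -33\right) \left(-92\right) = \left(2231 + 33\right) \left(-92\right) = 2264 \left(-92\right) = -208288$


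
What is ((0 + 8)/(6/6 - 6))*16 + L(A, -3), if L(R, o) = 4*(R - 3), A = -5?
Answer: -288/5 ≈ -57.600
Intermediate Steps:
L(R, o) = -12 + 4*R (L(R, o) = 4*(-3 + R) = -12 + 4*R)
((0 + 8)/(6/6 - 6))*16 + L(A, -3) = ((0 + 8)/(6/6 - 6))*16 + (-12 + 4*(-5)) = (8/(6*(1/6) - 6))*16 + (-12 - 20) = (8/(1 - 6))*16 - 32 = (8/(-5))*16 - 32 = (8*(-1/5))*16 - 32 = -8/5*16 - 32 = -128/5 - 32 = -288/5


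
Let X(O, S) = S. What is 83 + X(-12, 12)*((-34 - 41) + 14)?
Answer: -649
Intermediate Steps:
83 + X(-12, 12)*((-34 - 41) + 14) = 83 + 12*((-34 - 41) + 14) = 83 + 12*(-75 + 14) = 83 + 12*(-61) = 83 - 732 = -649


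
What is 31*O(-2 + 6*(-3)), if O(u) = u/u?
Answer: 31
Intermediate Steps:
O(u) = 1
31*O(-2 + 6*(-3)) = 31*1 = 31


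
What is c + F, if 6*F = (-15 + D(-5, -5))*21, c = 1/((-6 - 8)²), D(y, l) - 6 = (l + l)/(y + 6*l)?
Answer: -5977/196 ≈ -30.495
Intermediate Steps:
D(y, l) = 6 + 2*l/(y + 6*l) (D(y, l) = 6 + (l + l)/(y + 6*l) = 6 + (2*l)/(y + 6*l) = 6 + 2*l/(y + 6*l))
c = 1/196 (c = 1/((-14)²) = 1/196 ≈ 0.0051020)
F = -61/2 (F = ((-15 + 2*(3*(-5) + 19*(-5))/(-5 + 6*(-5)))*21)/6 = ((-15 + 2*(-15 - 95)/(-5 - 30))*21)/6 = ((-15 + 2*(-110)/(-35))*21)/6 = ((-15 + 2*(-1/35)*(-110))*21)/6 = ((-15 + 44/7)*21)/6 = (-61/7*21)/6 = (⅙)*(-183) = -61/2 ≈ -30.500)
c + F = 1/196 - 61/2 = -5977/196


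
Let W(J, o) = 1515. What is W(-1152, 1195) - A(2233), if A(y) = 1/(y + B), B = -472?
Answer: 2667914/1761 ≈ 1515.0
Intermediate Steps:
A(y) = 1/(-472 + y) (A(y) = 1/(y - 472) = 1/(-472 + y))
W(-1152, 1195) - A(2233) = 1515 - 1/(-472 + 2233) = 1515 - 1/1761 = 2667914/1761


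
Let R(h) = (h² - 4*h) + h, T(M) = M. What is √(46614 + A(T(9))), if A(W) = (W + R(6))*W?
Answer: √46857 ≈ 216.46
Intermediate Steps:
R(h) = h² - 3*h
A(W) = W*(18 + W) (A(W) = (W + 6*(-3 + 6))*W = (W + 6*3)*W = (W + 18)*W = (18 + W)*W = W*(18 + W))
√(46614 + A(T(9))) = √(46614 + 9*(18 + 9)) = √(46614 + 9*27) = √(46614 + 243) = √46857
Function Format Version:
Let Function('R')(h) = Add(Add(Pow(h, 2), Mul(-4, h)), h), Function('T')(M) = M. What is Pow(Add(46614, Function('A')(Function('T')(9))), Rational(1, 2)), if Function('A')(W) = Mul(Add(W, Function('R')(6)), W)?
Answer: Pow(46857, Rational(1, 2)) ≈ 216.46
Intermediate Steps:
Function('R')(h) = Add(Pow(h, 2), Mul(-3, h))
Function('A')(W) = Mul(W, Add(18, W)) (Function('A')(W) = Mul(Add(W, Mul(6, Add(-3, 6))), W) = Mul(Add(W, Mul(6, 3)), W) = Mul(Add(W, 18), W) = Mul(Add(18, W), W) = Mul(W, Add(18, W)))
Pow(Add(46614, Function('A')(Function('T')(9))), Rational(1, 2)) = Pow(Add(46614, Mul(9, Add(18, 9))), Rational(1, 2)) = Pow(Add(46614, Mul(9, 27)), Rational(1, 2)) = Pow(Add(46614, 243), Rational(1, 2)) = Pow(46857, Rational(1, 2))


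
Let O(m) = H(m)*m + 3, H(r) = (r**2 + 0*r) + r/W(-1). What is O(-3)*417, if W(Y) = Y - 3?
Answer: -43785/4 ≈ -10946.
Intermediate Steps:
W(Y) = -3 + Y
H(r) = r**2 - r/4 (H(r) = (r**2 + 0*r) + r/(-3 - 1) = (r**2 + 0) + r/(-4) = r**2 + r*(-1/4) = r**2 - r/4)
O(m) = 3 + m**2*(-1/4 + m) (O(m) = (m*(-1/4 + m))*m + 3 = m**2*(-1/4 + m) + 3 = 3 + m**2*(-1/4 + m))
O(-3)*417 = (3 + (-3)**3 - 1/4*(-3)**2)*417 = (3 - 27 - 1/4*9)*417 = (3 - 27 - 9/4)*417 = -105/4*417 = -43785/4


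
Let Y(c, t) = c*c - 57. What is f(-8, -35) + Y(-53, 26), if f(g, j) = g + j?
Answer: 2709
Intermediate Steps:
Y(c, t) = -57 + c**2 (Y(c, t) = c**2 - 57 = -57 + c**2)
f(-8, -35) + Y(-53, 26) = (-8 - 35) + (-57 + (-53)**2) = -43 + (-57 + 2809) = -43 + 2752 = 2709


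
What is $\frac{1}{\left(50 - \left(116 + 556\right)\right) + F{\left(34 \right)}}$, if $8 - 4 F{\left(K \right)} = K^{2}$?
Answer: $- \frac{1}{909} \approx -0.0011001$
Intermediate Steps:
$F{\left(K \right)} = 2 - \frac{K^{2}}{4}$
$\frac{1}{\left(50 - \left(116 + 556\right)\right) + F{\left(34 \right)}} = \frac{1}{\left(50 - \left(116 + 556\right)\right) + \left(2 - \frac{34^{2}}{4}\right)} = \frac{1}{\left(50 - 672\right) + \left(2 - 289\right)} = \frac{1}{-622 - 287} = \frac{1}{-909} = - \frac{1}{909}$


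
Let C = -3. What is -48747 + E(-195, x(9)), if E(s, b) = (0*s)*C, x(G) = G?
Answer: -48747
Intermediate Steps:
E(s, b) = 0 (E(s, b) = (0*s)*(-3) = 0*(-3) = 0)
-48747 + E(-195, x(9)) = -48747 + 0 = -48747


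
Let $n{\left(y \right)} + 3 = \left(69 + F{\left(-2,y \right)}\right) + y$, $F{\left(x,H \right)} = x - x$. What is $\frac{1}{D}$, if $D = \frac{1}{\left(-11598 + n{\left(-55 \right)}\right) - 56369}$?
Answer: $-67956$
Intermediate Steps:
$F{\left(x,H \right)} = 0$
$n{\left(y \right)} = 66 + y$ ($n{\left(y \right)} = -3 + \left(\left(69 + 0\right) + y\right) = -3 + \left(69 + y\right) = 66 + y$)
$D = - \frac{1}{67956}$ ($D = \frac{1}{\left(-11598 + \left(66 - 55\right)\right) - 56369} = \frac{1}{\left(-11598 + 11\right) - 56369} = \frac{1}{-11587 - 56369} = \frac{1}{-67956} = - \frac{1}{67956} \approx -1.4715 \cdot 10^{-5}$)
$\frac{1}{D} = \frac{1}{- \frac{1}{67956}} = -67956$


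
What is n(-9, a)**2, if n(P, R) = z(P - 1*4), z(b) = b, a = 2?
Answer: 169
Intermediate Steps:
n(P, R) = -4 + P (n(P, R) = P - 1*4 = P - 4 = -4 + P)
n(-9, a)**2 = (-4 - 9)**2 = (-13)**2 = 169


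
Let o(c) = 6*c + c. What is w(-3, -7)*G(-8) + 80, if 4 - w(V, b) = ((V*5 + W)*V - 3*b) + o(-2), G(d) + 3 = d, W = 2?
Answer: 542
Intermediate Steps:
G(d) = -3 + d
o(c) = 7*c
w(V, b) = 18 + 3*b - V*(2 + 5*V) (w(V, b) = 4 - (((V*5 + 2)*V - 3*b) + 7*(-2)) = 4 - (((5*V + 2)*V - 3*b) - 14) = 4 - (((2 + 5*V)*V - 3*b) - 14) = 4 - ((V*(2 + 5*V) - 3*b) - 14) = 4 - ((-3*b + V*(2 + 5*V)) - 14) = 4 - (-14 - 3*b + V*(2 + 5*V)) = 4 + (14 + 3*b - V*(2 + 5*V)) = 18 + 3*b - V*(2 + 5*V))
w(-3, -7)*G(-8) + 80 = (18 - 5*(-3)² - 2*(-3) + 3*(-7))*(-3 - 8) + 80 = (18 - 5*9 + 6 - 21)*(-11) + 80 = (18 - 45 + 6 - 21)*(-11) + 80 = -42*(-11) + 80 = 462 + 80 = 542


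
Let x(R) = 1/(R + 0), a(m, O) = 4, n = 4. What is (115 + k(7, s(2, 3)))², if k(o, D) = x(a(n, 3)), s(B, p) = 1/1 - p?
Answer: 212521/16 ≈ 13283.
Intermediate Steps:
x(R) = 1/R
s(B, p) = 1 - p (s(B, p) = 1*1 - p = 1 - p)
k(o, D) = ¼ (k(o, D) = 1/4 = ¼)
(115 + k(7, s(2, 3)))² = (115 + ¼)² = (461/4)² = 212521/16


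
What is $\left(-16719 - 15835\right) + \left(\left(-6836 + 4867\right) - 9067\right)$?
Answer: $-43590$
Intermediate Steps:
$\left(-16719 - 15835\right) + \left(\left(-6836 + 4867\right) - 9067\right) = -32554 - 11036 = -43590$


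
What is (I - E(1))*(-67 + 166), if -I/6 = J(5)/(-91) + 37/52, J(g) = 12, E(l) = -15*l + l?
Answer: 189585/182 ≈ 1041.7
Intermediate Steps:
E(l) = -14*l
I = -633/182 (I = -6*(12/(-91) + 37/52) = -6*(12*(-1/91) + 37*(1/52)) = -6*(-12/91 + 37/52) = -6*211/364 = -633/182 ≈ -3.4780)
(I - E(1))*(-67 + 166) = (-633/182 - (-14))*(-67 + 166) = (-633/182 - 1*(-14))*99 = (-633/182 + 14)*99 = (1915/182)*99 = 189585/182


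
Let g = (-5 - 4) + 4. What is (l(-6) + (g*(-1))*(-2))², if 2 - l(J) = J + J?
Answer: 16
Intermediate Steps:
l(J) = 2 - 2*J (l(J) = 2 - (J + J) = 2 - 2*J)
g = -5 (g = -9 + 4 = -5)
(l(-6) + (g*(-1))*(-2))² = ((2 - 2*(-6)) - 5*(-1)*(-2))² = ((2 + 12) + 5*(-2))² = (14 - 10)² = 4² = 16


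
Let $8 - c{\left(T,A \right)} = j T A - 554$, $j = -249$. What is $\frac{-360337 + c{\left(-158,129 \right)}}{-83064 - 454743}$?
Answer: $\frac{1811631}{179269} \approx 10.106$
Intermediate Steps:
$c{\left(T,A \right)} = 562 + 249 A T$ ($c{\left(T,A \right)} = 8 - \left(- 249 T A - 554\right) = 8 - \left(- 249 A T - 554\right) = 8 - \left(-554 - 249 A T\right) = 8 + \left(554 + 249 A T\right) = 562 + 249 A T$)
$\frac{-360337 + c{\left(-158,129 \right)}}{-83064 - 454743} = \frac{-360337 + \left(562 + 249 \cdot 129 \left(-158\right)\right)}{-83064 - 454743} = \frac{-360337 + \left(562 - 5075118\right)}{-537807} = \left(-360337 - 5074556\right) \left(- \frac{1}{537807}\right) = \left(-5434893\right) \left(- \frac{1}{537807}\right) = \frac{1811631}{179269}$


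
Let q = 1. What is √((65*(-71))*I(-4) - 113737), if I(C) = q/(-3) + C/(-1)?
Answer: 2*I*√293982/3 ≈ 361.47*I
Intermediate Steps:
I(C) = -⅓ - C (I(C) = 1/(-3) + C/(-1) = 1*(-⅓) + C*(-1) = -⅓ - C)
√((65*(-71))*I(-4) - 113737) = √((65*(-71))*(-⅓ - 1*(-4)) - 113737) = √(-4615*(-⅓ + 4) - 113737) = √(-4615*11/3 - 113737) = √(-50765/3 - 113737) = √(-391976/3) = 2*I*√293982/3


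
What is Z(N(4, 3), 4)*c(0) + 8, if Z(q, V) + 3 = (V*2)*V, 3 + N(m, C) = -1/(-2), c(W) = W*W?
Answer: 8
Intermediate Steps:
c(W) = W²
N(m, C) = -5/2 (N(m, C) = -3 - 1/(-2) = -3 - 1*(-½) = -3 + ½ = -5/2)
Z(q, V) = -3 + 2*V² (Z(q, V) = -3 + (V*2)*V = -3 + (2*V)*V = -3 + 2*V²)
Z(N(4, 3), 4)*c(0) + 8 = (-3 + 2*4²)*0² + 8 = (-3 + 2*16)*0 + 8 = (-3 + 32)*0 + 8 = 29*0 + 8 = 0 + 8 = 8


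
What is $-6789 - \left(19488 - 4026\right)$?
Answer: $-22251$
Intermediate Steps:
$-6789 - \left(19488 - 4026\right) = -6789 - 15462 = -22251$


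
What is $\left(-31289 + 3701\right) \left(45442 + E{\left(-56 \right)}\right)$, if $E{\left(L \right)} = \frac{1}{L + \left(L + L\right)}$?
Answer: $- \frac{17551152245}{14} \approx -1.2537 \cdot 10^{9}$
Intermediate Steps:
$E{\left(L \right)} = \frac{1}{3 L}$ ($E{\left(L \right)} = \frac{1}{L + 2 L} = \frac{1}{3 L}$)
$\left(-31289 + 3701\right) \left(45442 + E{\left(-56 \right)}\right) = \left(-31289 + 3701\right) \left(45442 + \frac{1}{3 \left(-56\right)}\right) = - 27588 \left(45442 + \frac{1}{3} \left(- \frac{1}{56}\right)\right) = - 27588 \left(45442 - \frac{1}{168}\right) = \left(-27588\right) \frac{7634255}{168} = - \frac{17551152245}{14}$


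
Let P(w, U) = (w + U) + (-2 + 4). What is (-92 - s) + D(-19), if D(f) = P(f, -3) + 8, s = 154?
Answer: -258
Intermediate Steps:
P(w, U) = 2 + U + w (P(w, U) = (U + w) + 2 = 2 + U + w)
D(f) = 7 + f (D(f) = (2 - 3 + f) + 8 = (-1 + f) + 8 = 7 + f)
(-92 - s) + D(-19) = (-92 - 1*154) + (7 - 19) = (-92 - 154) - 12 = -246 - 12 = -258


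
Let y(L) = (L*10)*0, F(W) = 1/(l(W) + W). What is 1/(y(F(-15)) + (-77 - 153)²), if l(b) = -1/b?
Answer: 1/52900 ≈ 1.8904e-5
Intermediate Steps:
F(W) = 1/(W - 1/W) (F(W) = 1/(-1/W + W) = 1/(W - 1/W))
y(L) = 0 (y(L) = (10*L)*0 = 0)
1/(y(F(-15)) + (-77 - 153)²) = 1/(0 + (-77 - 153)²) = 1/(0 + (-230)²) = 1/(0 + 52900) = 1/52900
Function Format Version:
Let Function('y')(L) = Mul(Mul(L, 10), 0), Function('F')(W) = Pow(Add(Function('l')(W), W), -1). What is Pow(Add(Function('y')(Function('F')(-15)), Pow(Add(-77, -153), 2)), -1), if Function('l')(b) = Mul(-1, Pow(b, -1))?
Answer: Rational(1, 52900) ≈ 1.8904e-5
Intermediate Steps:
Function('F')(W) = Pow(Add(W, Mul(-1, Pow(W, -1))), -1) (Function('F')(W) = Pow(Add(Mul(-1, Pow(W, -1)), W), -1) = Pow(Add(W, Mul(-1, Pow(W, -1))), -1))
Function('y')(L) = 0 (Function('y')(L) = Mul(Mul(10, L), 0) = 0)
Pow(Add(Function('y')(Function('F')(-15)), Pow(Add(-77, -153), 2)), -1) = Pow(Add(0, Pow(Add(-77, -153), 2)), -1) = Pow(Add(0, Pow(-230, 2)), -1) = Pow(Add(0, 52900), -1) = Pow(52900, -1) = Rational(1, 52900)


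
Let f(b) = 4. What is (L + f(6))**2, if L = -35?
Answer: 961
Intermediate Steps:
(L + f(6))**2 = (-35 + 4)**2 = (-31)**2 = 961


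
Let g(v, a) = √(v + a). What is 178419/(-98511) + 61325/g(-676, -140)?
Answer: -59473/32837 - 61325*I*√51/204 ≈ -1.8112 - 2146.8*I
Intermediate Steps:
g(v, a) = √(a + v)
178419/(-98511) + 61325/g(-676, -140) = 178419/(-98511) + 61325/(√(-140 - 676)) = 178419*(-1/98511) + 61325/(√(-816)) = -59473/32837 + 61325/((4*I*√51)) = -59473/32837 + 61325*(-I*√51/204) = -59473/32837 - 61325*I*√51/204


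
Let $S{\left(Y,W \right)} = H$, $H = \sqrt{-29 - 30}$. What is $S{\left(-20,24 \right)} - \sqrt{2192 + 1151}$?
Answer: $- \sqrt{3343} + i \sqrt{59} \approx -57.819 + 7.6811 i$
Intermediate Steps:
$H = i \sqrt{59}$ ($H = \sqrt{-59} = i \sqrt{59} \approx 7.6811 i$)
$S{\left(Y,W \right)} = i \sqrt{59}$
$S{\left(-20,24 \right)} - \sqrt{2192 + 1151} = i \sqrt{59} - \sqrt{2192 + 1151} = i \sqrt{59} - \sqrt{3343} = - \sqrt{3343} + i \sqrt{59}$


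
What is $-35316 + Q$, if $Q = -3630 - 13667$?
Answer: $-52613$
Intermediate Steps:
$Q = -17297$ ($Q = -3630 - 13667 = -17297$)
$-35316 + Q = -35316 - 17297 = -52613$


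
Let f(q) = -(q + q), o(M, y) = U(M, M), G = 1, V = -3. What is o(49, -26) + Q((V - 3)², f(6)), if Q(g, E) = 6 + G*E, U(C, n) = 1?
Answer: -5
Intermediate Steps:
o(M, y) = 1
f(q) = -2*q
Q(g, E) = 6 + E (Q(g, E) = 6 + 1*E = 6 + E)
o(49, -26) + Q((V - 3)², f(6)) = 1 + (6 - 2*6) = 1 + (6 - 12) = 1 - 6 = -5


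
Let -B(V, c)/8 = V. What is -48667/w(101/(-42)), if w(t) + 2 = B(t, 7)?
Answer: -1022007/362 ≈ -2823.2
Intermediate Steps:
B(V, c) = -8*V
w(t) = -2 - 8*t
-48667/w(101/(-42)) = -48667/(-2 - 808/(-42)) = -48667/(-2 - 808*(-1)/42) = -48667/(-2 - 8*(-101/42)) = -48667/(-2 + 404/21) = -48667/362/21 = -48667*21/362 = -1022007/362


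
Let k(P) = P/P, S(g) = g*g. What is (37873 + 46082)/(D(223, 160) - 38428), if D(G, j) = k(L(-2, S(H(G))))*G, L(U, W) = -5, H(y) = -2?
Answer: -5597/2547 ≈ -2.1975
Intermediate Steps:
S(g) = g**2
k(P) = 1
D(G, j) = G (D(G, j) = 1*G = G)
(37873 + 46082)/(D(223, 160) - 38428) = (37873 + 46082)/(223 - 38428) = 83955/(-38205) = 83955*(-1/38205) = -5597/2547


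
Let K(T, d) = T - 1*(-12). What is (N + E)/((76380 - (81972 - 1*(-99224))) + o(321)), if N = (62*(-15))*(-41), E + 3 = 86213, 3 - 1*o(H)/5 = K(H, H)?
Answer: -62170/53233 ≈ -1.1679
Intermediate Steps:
K(T, d) = 12 + T (K(T, d) = T + 12 = 12 + T)
o(H) = -45 - 5*H (o(H) = 15 - 5*(12 + H) = 15 + (-60 - 5*H) = -45 - 5*H)
E = 86210 (E = -3 + 86213 = 86210)
N = 38130 (N = -930*(-41) = 38130)
(N + E)/((76380 - (81972 - 1*(-99224))) + o(321)) = (38130 + 86210)/((76380 - (81972 - 1*(-99224))) + (-45 - 5*321)) = 124340/((76380 - (81972 + 99224)) + (-45 - 1605)) = 124340/((76380 - 1*181196) - 1650) = 124340/((76380 - 181196) - 1650) = 124340/(-104816 - 1650) = 124340/(-106466) = 124340*(-1/106466) = -62170/53233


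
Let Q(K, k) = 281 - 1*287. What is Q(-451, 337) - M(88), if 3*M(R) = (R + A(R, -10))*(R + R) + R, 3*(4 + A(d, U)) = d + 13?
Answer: -62446/9 ≈ -6938.4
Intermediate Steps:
A(d, U) = ⅓ + d/3 (A(d, U) = -4 + (d + 13)/3 = -4 + (13 + d)/3 = -4 + (13/3 + d/3) = ⅓ + d/3)
Q(K, k) = -6 (Q(K, k) = 281 - 287 = -6)
M(R) = R/3 + 2*R*(⅓ + 4*R/3)/3 (M(R) = ((R + (⅓ + R/3))*(R + R) + R)/3 = ((⅓ + 4*R/3)*(2*R) + R)/3 = (2*R*(⅓ + 4*R/3) + R)/3 = (R + 2*R*(⅓ + 4*R/3))/3 = R/3 + 2*R*(⅓ + 4*R/3)/3)
Q(-451, 337) - M(88) = -6 - 88*(5 + 8*88)/9 = -6 - 88*(5 + 704)/9 = -6 - 88*709/9 = -6 - 1*62392/9 = -6 - 62392/9 = -62446/9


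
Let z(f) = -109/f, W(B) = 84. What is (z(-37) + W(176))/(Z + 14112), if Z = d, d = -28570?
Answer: -3217/534946 ≈ -0.0060137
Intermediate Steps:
Z = -28570
(z(-37) + W(176))/(Z + 14112) = (-109/(-37) + 84)/(-28570 + 14112) = (-109*(-1/37) + 84)/(-14458) = (109/37 + 84)*(-1/14458) = (3217/37)*(-1/14458) = -3217/534946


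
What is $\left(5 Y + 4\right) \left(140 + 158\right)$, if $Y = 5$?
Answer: $8642$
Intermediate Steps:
$\left(5 Y + 4\right) \left(140 + 158\right) = \left(5 \cdot 5 + 4\right) \left(140 + 158\right) = \left(25 + 4\right) 298 = 29 \cdot 298 = 8642$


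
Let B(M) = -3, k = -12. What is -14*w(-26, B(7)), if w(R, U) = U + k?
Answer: 210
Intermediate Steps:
w(R, U) = -12 + U (w(R, U) = U - 12 = -12 + U)
-14*w(-26, B(7)) = -14*(-12 - 3) = -14*(-15) = 210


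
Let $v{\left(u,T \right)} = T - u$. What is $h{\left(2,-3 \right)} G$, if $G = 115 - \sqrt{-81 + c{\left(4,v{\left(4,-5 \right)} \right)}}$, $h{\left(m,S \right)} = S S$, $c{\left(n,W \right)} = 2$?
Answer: $1035 - 9 i \sqrt{79} \approx 1035.0 - 79.994 i$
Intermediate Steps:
$h{\left(m,S \right)} = S^{2}$
$G = 115 - i \sqrt{79}$ ($G = 115 - \sqrt{-81 + 2} = 115 - \sqrt{-79} = 115 - i \sqrt{79} \approx 115.0 - 8.8882 i$)
$h{\left(2,-3 \right)} G = \left(-3\right)^{2} \left(115 - i \sqrt{79}\right) = 9 \left(115 - i \sqrt{79}\right) = 1035 - 9 i \sqrt{79}$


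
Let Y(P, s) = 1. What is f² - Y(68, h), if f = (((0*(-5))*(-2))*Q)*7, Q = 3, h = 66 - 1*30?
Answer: -1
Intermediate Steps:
h = 36 (h = 66 - 30 = 36)
f = 0 (f = (((0*(-5))*(-2))*3)*7 = ((0*(-2))*3)*7 = (0*3)*7 = 0*7 = 0)
f² - Y(68, h) = 0² - 1*1 = 0 - 1 = -1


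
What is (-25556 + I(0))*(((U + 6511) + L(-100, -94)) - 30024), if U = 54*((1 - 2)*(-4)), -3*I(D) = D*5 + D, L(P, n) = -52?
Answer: 596707044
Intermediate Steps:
I(D) = -2*D (I(D) = -(D*5 + D)/3 = -(5*D + D)/3 = -2*D)
U = 216 (U = 54*(-1*(-4)) = 54*4 = 216)
(-25556 + I(0))*(((U + 6511) + L(-100, -94)) - 30024) = (-25556 - 2*0)*(((216 + 6511) - 52) - 30024) = (-25556 + 0)*((6727 - 52) - 30024) = -25556*(6675 - 30024) = -25556*(-23349) = 596707044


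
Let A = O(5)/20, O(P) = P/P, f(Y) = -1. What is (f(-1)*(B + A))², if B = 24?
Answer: 231361/400 ≈ 578.40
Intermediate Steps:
O(P) = 1
A = 1/20 ≈ 0.050000
(f(-1)*(B + A))² = (-(24 + 1/20))² = (-1*481/20)² = (-481/20)² = 231361/400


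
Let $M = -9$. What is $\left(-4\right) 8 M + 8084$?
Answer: $8372$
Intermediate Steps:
$\left(-4\right) 8 M + 8084 = \left(-4\right) 8 \left(-9\right) + 8084 = \left(-32\right) \left(-9\right) + 8084 = 288 + 8084 = 8372$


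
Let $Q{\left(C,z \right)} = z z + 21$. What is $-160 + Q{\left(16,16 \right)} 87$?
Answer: $23939$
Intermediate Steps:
$Q{\left(C,z \right)} = 21 + z^{2}$ ($Q{\left(C,z \right)} = z^{2} + 21 = 21 + z^{2}$)
$-160 + Q{\left(16,16 \right)} 87 = -160 + \left(21 + 16^{2}\right) 87 = -160 + \left(21 + 256\right) 87 = -160 + 277 \cdot 87 = -160 + 24099 = 23939$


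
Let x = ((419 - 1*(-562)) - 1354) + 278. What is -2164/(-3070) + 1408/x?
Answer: -411698/29165 ≈ -14.116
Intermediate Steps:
x = -95 (x = ((419 + 562) - 1354) + 278 = (981 - 1354) + 278 = -373 + 278 = -95)
-2164/(-3070) + 1408/x = -2164/(-3070) + 1408/(-95) = -2164*(-1/3070) + 1408*(-1/95) = 1082/1535 - 1408/95 = -411698/29165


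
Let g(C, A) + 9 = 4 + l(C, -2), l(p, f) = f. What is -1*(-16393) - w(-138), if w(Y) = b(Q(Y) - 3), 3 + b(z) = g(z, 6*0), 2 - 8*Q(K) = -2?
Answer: 16403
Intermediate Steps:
Q(K) = 1/2 (Q(K) = 1/4 - 1/8*(-2) = 1/4 + 1/4 = 1/2)
g(C, A) = -7 (g(C, A) = -9 + (4 - 2) = -9 + 2 = -7)
b(z) = -10 (b(z) = -3 - 7 = -10)
w(Y) = -10
-1*(-16393) - w(-138) = -1*(-16393) - 1*(-10) = 16393 + 10 = 16403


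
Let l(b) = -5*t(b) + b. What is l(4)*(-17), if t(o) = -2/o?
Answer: -221/2 ≈ -110.50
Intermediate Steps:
l(b) = b + 10/b (l(b) = -(-10)/b + b = 10/b + b = b + 10/b)
l(4)*(-17) = (4 + 10/4)*(-17) = (4 + 10*(¼))*(-17) = (4 + 5/2)*(-17) = (13/2)*(-17) = -221/2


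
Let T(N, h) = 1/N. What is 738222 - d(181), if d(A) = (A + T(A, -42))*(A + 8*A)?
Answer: 443364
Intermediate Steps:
d(A) = 9*A*(A + 1/A) (d(A) = (A + 1/A)*(A + 8*A) = (A + 1/A)*(9*A) = 9*A*(A + 1/A))
738222 - d(181) = 738222 - (9 + 9*181²) = 738222 - (9 + 9*32761) = 738222 - (9 + 294849) = 738222 - 1*294858 = 738222 - 294858 = 443364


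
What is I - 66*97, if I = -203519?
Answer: -209921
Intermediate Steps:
I - 66*97 = -203519 - 66*97 = -203519 - 6402 = -209921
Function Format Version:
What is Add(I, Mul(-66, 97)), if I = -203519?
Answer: -209921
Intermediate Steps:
Add(I, Mul(-66, 97)) = Add(-203519, Mul(-66, 97)) = Add(-203519, -6402) = -209921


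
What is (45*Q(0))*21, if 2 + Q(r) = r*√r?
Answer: -1890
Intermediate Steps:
Q(r) = -2 + r^(3/2) (Q(r) = -2 + r*√r = -2 + r^(3/2))
(45*Q(0))*21 = (45*(-2 + 0^(3/2)))*21 = (45*(-2 + 0))*21 = (45*(-2))*21 = -90*21 = -1890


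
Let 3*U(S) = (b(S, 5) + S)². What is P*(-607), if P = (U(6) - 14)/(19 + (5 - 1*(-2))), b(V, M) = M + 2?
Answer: -77089/78 ≈ -988.32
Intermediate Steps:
b(V, M) = 2 + M
U(S) = (7 + S)²/3 (U(S) = ((2 + 5) + S)²/3 = (7 + S)²/3)
P = 127/78 (P = ((7 + 6)²/3 - 14)/(19 + (5 - 1*(-2))) = ((⅓)*13² - 14)/(19 + (5 + 2)) = ((⅓)*169 - 14)/(19 + 7) = (169/3 - 14)/26 = (127/3)*(1/26) = 127/78 ≈ 1.6282)
P*(-607) = (127/78)*(-607) = -77089/78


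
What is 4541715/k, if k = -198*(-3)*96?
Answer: 504635/6336 ≈ 79.646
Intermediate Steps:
k = 57024 (k = 594*96 = 57024)
4541715/k = 4541715/57024 = 4541715*(1/57024) = 504635/6336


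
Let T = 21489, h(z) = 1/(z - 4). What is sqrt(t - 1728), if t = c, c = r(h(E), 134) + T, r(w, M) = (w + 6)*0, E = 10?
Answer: sqrt(19761) ≈ 140.57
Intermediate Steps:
h(z) = 1/(-4 + z)
r(w, M) = 0 (r(w, M) = (6 + w)*0 = 0)
c = 21489 (c = 0 + 21489 = 21489)
t = 21489
sqrt(t - 1728) = sqrt(21489 - 1728) = sqrt(19761)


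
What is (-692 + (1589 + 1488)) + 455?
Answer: 2840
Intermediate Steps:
(-692 + (1589 + 1488)) + 455 = (-692 + 3077) + 455 = 2385 + 455 = 2840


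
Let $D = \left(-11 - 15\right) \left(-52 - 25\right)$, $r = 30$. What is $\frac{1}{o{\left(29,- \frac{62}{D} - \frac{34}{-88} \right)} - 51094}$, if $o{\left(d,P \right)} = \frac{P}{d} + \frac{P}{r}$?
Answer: $- \frac{3483480}{177984843163} \approx -1.9572 \cdot 10^{-5}$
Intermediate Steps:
$D = 2002$ ($D = \left(-26\right) \left(-77\right) = 2002$)
$o{\left(d,P \right)} = \frac{P}{30} + \frac{P}{d}$ ($o{\left(d,P \right)} = \frac{P}{d} + \frac{P}{30} = \frac{P}{30} + \frac{P}{d}$)
$\frac{1}{o{\left(29,- \frac{62}{D} - \frac{34}{-88} \right)} - 51094} = \frac{1}{\left(\frac{- \frac{62}{2002} - \frac{34}{-88}}{30} + \frac{- \frac{62}{2002} - \frac{34}{-88}}{29}\right) - 51094} = \frac{1}{\left(\frac{\left(-62\right) \frac{1}{2002} - - \frac{17}{44}}{30} + \left(\left(-62\right) \frac{1}{2002} - - \frac{17}{44}\right) \frac{1}{29}\right) - 51094} = \frac{1}{\left(\frac{- \frac{31}{1001} + \frac{17}{44}}{30} + \left(- \frac{31}{1001} + \frac{17}{44}\right) \frac{1}{29}\right) - 51094} = \frac{1}{\left(\frac{1}{30} \cdot \frac{1423}{4004} + \frac{1423}{4004} \cdot \frac{1}{29}\right) - 51094} = \frac{1}{\left(\frac{1423}{120120} + \frac{1423}{116116}\right) - 51094} = \frac{1}{\frac{83957}{3483480} - 51094} = \frac{1}{- \frac{177984843163}{3483480}} = - \frac{3483480}{177984843163}$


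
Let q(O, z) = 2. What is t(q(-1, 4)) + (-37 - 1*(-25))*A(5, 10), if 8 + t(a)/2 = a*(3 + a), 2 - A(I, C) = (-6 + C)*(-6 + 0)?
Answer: -308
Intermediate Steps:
A(I, C) = -34 + 6*C (A(I, C) = 2 - (-6 + C)*(-6 + 0) = 2 - (-6 + C)*(-6) = 2 - (36 - 6*C) = 2 + (-36 + 6*C) = -34 + 6*C)
t(a) = -16 + 2*a*(3 + a) (t(a) = -16 + 2*(a*(3 + a)) = -16 + 2*a*(3 + a))
t(q(-1, 4)) + (-37 - 1*(-25))*A(5, 10) = (-16 + 2*2² + 6*2) + (-37 - 1*(-25))*(-34 + 6*10) = (-16 + 2*4 + 12) + (-37 + 25)*(-34 + 60) = (-16 + 8 + 12) - 12*26 = 4 - 312 = -308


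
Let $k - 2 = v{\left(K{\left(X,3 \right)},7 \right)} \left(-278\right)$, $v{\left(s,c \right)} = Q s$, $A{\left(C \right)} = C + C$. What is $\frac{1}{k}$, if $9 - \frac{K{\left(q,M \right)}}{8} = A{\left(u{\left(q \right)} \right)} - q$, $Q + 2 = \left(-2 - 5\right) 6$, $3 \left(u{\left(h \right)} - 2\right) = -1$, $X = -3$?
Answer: $\frac{3}{782854} \approx 3.8321 \cdot 10^{-6}$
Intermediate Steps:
$u{\left(h \right)} = \frac{5}{3}$ ($u{\left(h \right)} = 2 + \frac{1}{3} \left(-1\right) = 2 - \frac{1}{3} = \frac{5}{3}$)
$A{\left(C \right)} = 2 C$
$Q = -44$ ($Q = -2 + \left(-2 - 5\right) 6 = -2 - 42 = -44$)
$K{\left(q,M \right)} = \frac{136}{3} + 8 q$ ($K{\left(q,M \right)} = 72 - 8 \left(2 \cdot \frac{5}{3} - q\right) = 72 - 8 \left(\frac{10}{3} - q\right) = 72 + \left(- \frac{80}{3} + 8 q\right) = \frac{136}{3} + 8 q$)
$v{\left(s,c \right)} = - 44 s$
$k = \frac{782854}{3}$ ($k = 2 + - 44 \left(\frac{136}{3} + 8 \left(-3\right)\right) \left(-278\right) = 2 + - 44 \left(\frac{136}{3} - 24\right) \left(-278\right) = 2 + \left(-44\right) \frac{64}{3} \left(-278\right) = 2 - - \frac{782848}{3} = 2 + \frac{782848}{3} = \frac{782854}{3} \approx 2.6095 \cdot 10^{5}$)
$\frac{1}{k} = \frac{1}{\frac{782854}{3}} = \frac{3}{782854}$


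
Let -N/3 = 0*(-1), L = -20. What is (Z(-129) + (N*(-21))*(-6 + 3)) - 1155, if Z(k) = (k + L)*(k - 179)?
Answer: 44737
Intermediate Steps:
N = 0 (N = -0*(-1) = -3*0 = 0)
Z(k) = (-179 + k)*(-20 + k) (Z(k) = (k - 20)*(k - 179) = (-20 + k)*(-179 + k) = (-179 + k)*(-20 + k))
(Z(-129) + (N*(-21))*(-6 + 3)) - 1155 = ((3580 + (-129)² - 199*(-129)) + (0*(-21))*(-6 + 3)) - 1155 = ((3580 + 16641 + 25671) + 0*(-3)) - 1155 = (45892 + 0) - 1155 = 45892 - 1155 = 44737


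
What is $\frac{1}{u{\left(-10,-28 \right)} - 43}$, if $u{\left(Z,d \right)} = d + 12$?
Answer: $- \frac{1}{59} \approx -0.016949$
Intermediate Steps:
$u{\left(Z,d \right)} = 12 + d$
$\frac{1}{u{\left(-10,-28 \right)} - 43} = \frac{1}{\left(12 - 28\right) - 43} = \frac{1}{-16 - 43} = \frac{1}{-59} = - \frac{1}{59}$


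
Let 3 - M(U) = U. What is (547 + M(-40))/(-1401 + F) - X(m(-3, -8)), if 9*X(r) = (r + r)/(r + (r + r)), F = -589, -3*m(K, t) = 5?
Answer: -1991/5373 ≈ -0.37056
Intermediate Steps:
M(U) = 3 - U
m(K, t) = -5/3 (m(K, t) = -1/3*5 = -5/3)
X(r) = 2/27 (X(r) = ((r + r)/(r + (r + r)))/9 = ((2*r)/(r + 2*r))/9 = ((2*r)/((3*r)))/9 = ((2*r)*(1/(3*r)))/9 = (1/9)*(2/3) = 2/27)
(547 + M(-40))/(-1401 + F) - X(m(-3, -8)) = (547 + (3 - 1*(-40)))/(-1401 - 589) - 1*2/27 = (547 + (3 + 40))/(-1990) - 2/27 = (547 + 43)*(-1/1990) - 2/27 = 590*(-1/1990) - 2/27 = -59/199 - 2/27 = -1991/5373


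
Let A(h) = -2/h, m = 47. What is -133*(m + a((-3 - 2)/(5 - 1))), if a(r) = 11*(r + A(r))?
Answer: -135261/20 ≈ -6763.0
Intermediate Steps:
a(r) = -22/r + 11*r (a(r) = 11*(r - 2/r) = -22/r + 11*r)
-133*(m + a((-3 - 2)/(5 - 1))) = -133*(47 + (-22*(5 - 1)/(-3 - 2) + 11*((-3 - 2)/(5 - 1)))) = -133*(47 + (-22/((-5/4)) + 11*(-5/4))) = -133*(47 + (-22/((-5*¼)) + 11*(-5*¼))) = -133*(47 + (-22/(-5/4) + 11*(-5/4))) = -133*(47 + (-22*(-⅘) - 55/4)) = -133*(47 + (88/5 - 55/4)) = -133*(47 + 77/20) = -133*1017/20 = -135261/20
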